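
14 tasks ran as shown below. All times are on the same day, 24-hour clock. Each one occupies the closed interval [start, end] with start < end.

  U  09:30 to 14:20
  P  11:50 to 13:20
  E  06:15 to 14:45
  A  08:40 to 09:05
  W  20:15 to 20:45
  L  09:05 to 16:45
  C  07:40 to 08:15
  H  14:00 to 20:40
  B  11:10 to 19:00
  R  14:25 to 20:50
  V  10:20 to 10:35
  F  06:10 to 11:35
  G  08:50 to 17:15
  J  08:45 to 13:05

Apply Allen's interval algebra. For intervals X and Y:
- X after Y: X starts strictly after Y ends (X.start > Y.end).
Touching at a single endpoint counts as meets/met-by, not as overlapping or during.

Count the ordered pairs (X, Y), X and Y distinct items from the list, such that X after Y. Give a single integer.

Checking all 182 ordered pairs for relation 'after'; matching pairs in alphabetical order:
(A, C): A after C ✓
(B, A): B after A ✓
(B, C): B after C ✓
(B, V): B after V ✓
(G, C): G after C ✓
(H, A): H after A ✓
(H, C): H after C ✓
(H, F): H after F ✓
(H, J): H after J ✓
(H, P): H after P ✓
(H, V): H after V ✓
(J, C): J after C ✓
(L, C): L after C ✓
(P, A): P after A ✓
(P, C): P after C ✓
(P, F): P after F ✓
(P, V): P after V ✓
(R, A): R after A ✓
(R, C): R after C ✓
(R, F): R after F ✓
(R, J): R after J ✓
(R, P): R after P ✓
(R, U): R after U ✓
(R, V): R after V ✓
... plus 15 further pairs not listed.
Count: 39.

39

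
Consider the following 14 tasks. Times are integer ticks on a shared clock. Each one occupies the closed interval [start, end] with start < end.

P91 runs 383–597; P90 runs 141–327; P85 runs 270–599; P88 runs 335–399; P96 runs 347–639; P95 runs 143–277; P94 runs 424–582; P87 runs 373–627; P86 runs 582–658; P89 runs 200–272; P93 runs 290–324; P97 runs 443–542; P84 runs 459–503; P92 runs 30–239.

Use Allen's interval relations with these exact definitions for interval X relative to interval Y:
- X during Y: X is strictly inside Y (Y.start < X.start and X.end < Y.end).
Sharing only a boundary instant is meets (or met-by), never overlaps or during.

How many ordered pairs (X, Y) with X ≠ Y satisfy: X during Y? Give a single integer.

Checking all 182 ordered pairs for relation 'during'; matching pairs in alphabetical order:
(P84, P85): P84 during P85 ✓
(P84, P87): P84 during P87 ✓
(P84, P91): P84 during P91 ✓
(P84, P94): P84 during P94 ✓
(P84, P96): P84 during P96 ✓
(P84, P97): P84 during P97 ✓
(P87, P96): P87 during P96 ✓
(P88, P85): P88 during P85 ✓
(P89, P90): P89 during P90 ✓
(P89, P95): P89 during P95 ✓
(P91, P85): P91 during P85 ✓
(P91, P87): P91 during P87 ✓
(P91, P96): P91 during P96 ✓
(P93, P85): P93 during P85 ✓
(P93, P90): P93 during P90 ✓
(P94, P85): P94 during P85 ✓
(P94, P87): P94 during P87 ✓
(P94, P91): P94 during P91 ✓
(P94, P96): P94 during P96 ✓
(P95, P90): P95 during P90 ✓
(P97, P85): P97 during P85 ✓
(P97, P87): P97 during P87 ✓
(P97, P91): P97 during P91 ✓
(P97, P94): P97 during P94 ✓
... plus 1 further pairs not listed.
Count: 25.

25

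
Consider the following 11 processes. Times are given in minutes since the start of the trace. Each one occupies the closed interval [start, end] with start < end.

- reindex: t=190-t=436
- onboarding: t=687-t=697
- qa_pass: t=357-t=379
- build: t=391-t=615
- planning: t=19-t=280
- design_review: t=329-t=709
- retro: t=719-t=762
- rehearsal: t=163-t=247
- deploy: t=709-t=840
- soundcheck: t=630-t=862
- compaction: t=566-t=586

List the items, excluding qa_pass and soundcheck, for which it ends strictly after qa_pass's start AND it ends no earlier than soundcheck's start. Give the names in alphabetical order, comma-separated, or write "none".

Conditions: its end is strictly after qa_pass's start (X.end > t=357) AND its end is no earlier than soundcheck's start (X.end >= t=630).
build: end t=615 > t=357? ✓; end t=615 >= t=630? ✗ → no.
compaction: end t=586 > t=357? ✓; end t=586 >= t=630? ✗ → no.
deploy: end t=840 > t=357? ✓; end t=840 >= t=630? ✓ → yes.
design_review: end t=709 > t=357? ✓; end t=709 >= t=630? ✓ → yes.
onboarding: end t=697 > t=357? ✓; end t=697 >= t=630? ✓ → yes.
planning: end t=280 > t=357? ✗; end t=280 >= t=630? ✗ → no.
rehearsal: end t=247 > t=357? ✗; end t=247 >= t=630? ✗ → no.
reindex: end t=436 > t=357? ✓; end t=436 >= t=630? ✗ → no.
retro: end t=762 > t=357? ✓; end t=762 >= t=630? ✓ → yes.
Result: deploy, design_review, onboarding, retro.

deploy, design_review, onboarding, retro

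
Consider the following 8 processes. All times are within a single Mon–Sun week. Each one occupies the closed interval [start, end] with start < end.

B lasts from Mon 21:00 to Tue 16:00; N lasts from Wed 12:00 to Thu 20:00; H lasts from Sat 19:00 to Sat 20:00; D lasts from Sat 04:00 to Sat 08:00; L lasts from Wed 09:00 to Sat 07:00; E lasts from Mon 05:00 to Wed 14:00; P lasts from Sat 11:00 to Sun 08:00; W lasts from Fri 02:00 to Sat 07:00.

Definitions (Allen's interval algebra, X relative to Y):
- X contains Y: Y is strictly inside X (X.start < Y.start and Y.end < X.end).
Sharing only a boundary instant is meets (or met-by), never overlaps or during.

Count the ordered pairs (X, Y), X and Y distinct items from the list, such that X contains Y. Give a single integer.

3

Checking all 56 ordered pairs for relation 'contains'; matching pairs in alphabetical order:
(E, B): E contains B ✓
(L, N): L contains N ✓
(P, H): P contains H ✓
Count: 3.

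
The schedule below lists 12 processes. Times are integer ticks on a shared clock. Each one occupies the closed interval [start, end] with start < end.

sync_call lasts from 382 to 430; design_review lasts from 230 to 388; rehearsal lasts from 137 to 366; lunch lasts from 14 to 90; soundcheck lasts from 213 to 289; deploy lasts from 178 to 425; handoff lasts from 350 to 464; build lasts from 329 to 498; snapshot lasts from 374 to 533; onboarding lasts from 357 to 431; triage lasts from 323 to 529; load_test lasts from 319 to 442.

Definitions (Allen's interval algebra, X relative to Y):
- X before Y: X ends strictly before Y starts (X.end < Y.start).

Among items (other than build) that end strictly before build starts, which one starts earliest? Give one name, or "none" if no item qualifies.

Target build = [329, 498].
deploy [178, 425] → overlaps → excluded.
design_review [230, 388] → overlaps → excluded.
handoff [350, 464] → during → excluded.
load_test [319, 442] → overlaps → excluded.
lunch [14, 90] → before → candidate.
onboarding [357, 431] → during → excluded.
rehearsal [137, 366] → overlaps → excluded.
snapshot [374, 533] → overlapped-by → excluded.
soundcheck [213, 289] → before → candidate.
sync_call [382, 430] → during → excluded.
triage [323, 529] → contains → excluded.
Among candidates, earliest start is 14 → lunch.

lunch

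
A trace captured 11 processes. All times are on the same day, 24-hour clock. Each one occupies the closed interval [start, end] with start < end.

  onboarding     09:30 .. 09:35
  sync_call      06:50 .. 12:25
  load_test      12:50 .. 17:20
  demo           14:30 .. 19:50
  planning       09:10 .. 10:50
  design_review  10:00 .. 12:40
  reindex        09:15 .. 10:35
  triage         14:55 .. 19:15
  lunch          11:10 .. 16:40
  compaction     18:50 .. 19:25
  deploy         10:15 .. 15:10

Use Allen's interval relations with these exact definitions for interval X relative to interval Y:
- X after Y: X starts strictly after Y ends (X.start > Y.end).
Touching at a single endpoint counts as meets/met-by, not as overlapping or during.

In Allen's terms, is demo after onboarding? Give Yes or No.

Yes

demo = [14:30, 19:50], onboarding = [09:30, 09:35].
Actual relation of demo to onboarding: after.
Asked whether 'after' holds → Yes.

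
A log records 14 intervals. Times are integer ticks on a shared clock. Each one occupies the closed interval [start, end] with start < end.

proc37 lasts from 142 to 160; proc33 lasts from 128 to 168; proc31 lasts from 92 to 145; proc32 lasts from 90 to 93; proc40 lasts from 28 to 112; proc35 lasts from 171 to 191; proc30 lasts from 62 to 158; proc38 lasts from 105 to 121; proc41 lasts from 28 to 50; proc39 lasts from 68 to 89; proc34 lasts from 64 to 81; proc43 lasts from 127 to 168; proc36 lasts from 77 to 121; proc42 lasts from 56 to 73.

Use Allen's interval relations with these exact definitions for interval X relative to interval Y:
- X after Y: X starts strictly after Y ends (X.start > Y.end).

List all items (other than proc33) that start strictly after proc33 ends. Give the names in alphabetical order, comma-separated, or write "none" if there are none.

proc35

Target proc33 = [128, 168].
proc30 [62, 158] → overlaps → no.
proc31 [92, 145] → overlaps → no.
proc32 [90, 93] → before → no.
proc34 [64, 81] → before → no.
proc35 [171, 191] → after → yes.
proc36 [77, 121] → before → no.
proc37 [142, 160] → during → no.
proc38 [105, 121] → before → no.
proc39 [68, 89] → before → no.
proc40 [28, 112] → before → no.
proc41 [28, 50] → before → no.
proc42 [56, 73] → before → no.
proc43 [127, 168] → finished-by → no.
Result: proc35.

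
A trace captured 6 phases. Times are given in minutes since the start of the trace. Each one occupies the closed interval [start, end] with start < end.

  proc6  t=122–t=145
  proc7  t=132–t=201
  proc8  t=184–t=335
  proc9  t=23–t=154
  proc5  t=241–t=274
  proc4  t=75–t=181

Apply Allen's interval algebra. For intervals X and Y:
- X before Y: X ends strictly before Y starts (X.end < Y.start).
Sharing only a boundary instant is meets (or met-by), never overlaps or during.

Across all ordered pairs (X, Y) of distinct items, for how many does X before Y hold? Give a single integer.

Checking all 30 ordered pairs for relation 'before'; matching pairs in alphabetical order:
(proc4, proc5): proc4 before proc5 ✓
(proc4, proc8): proc4 before proc8 ✓
(proc6, proc5): proc6 before proc5 ✓
(proc6, proc8): proc6 before proc8 ✓
(proc7, proc5): proc7 before proc5 ✓
(proc9, proc5): proc9 before proc5 ✓
(proc9, proc8): proc9 before proc8 ✓
Count: 7.

7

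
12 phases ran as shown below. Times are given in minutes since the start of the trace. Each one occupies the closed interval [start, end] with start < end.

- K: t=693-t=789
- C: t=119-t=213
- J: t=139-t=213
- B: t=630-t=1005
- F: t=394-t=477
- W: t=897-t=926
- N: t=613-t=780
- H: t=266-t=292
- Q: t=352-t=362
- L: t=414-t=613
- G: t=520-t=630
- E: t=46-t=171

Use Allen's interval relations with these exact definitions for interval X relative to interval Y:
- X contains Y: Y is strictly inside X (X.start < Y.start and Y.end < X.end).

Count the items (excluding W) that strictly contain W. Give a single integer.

1

Target W = [t=897, t=926].
B [t=630, t=1005] → contains → counts.
C [t=119, t=213] → before → no.
E [t=46, t=171] → before → no.
F [t=394, t=477] → before → no.
G [t=520, t=630] → before → no.
H [t=266, t=292] → before → no.
J [t=139, t=213] → before → no.
K [t=693, t=789] → before → no.
L [t=414, t=613] → before → no.
N [t=613, t=780] → before → no.
Q [t=352, t=362] → before → no.
Total: 1.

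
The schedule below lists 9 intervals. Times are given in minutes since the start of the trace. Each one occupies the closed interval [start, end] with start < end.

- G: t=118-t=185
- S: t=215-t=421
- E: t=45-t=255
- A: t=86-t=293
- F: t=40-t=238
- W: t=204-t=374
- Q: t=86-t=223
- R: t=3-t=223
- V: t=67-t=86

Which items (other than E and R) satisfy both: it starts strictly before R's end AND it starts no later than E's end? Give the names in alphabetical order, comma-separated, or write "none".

A, F, G, Q, S, V, W

Conditions: its start is strictly before R's end (X.start < t=223) AND its start is no later than E's end (X.start <= t=255).
A: start t=86 < t=223? ✓; start t=86 <= t=255? ✓ → yes.
F: start t=40 < t=223? ✓; start t=40 <= t=255? ✓ → yes.
G: start t=118 < t=223? ✓; start t=118 <= t=255? ✓ → yes.
Q: start t=86 < t=223? ✓; start t=86 <= t=255? ✓ → yes.
S: start t=215 < t=223? ✓; start t=215 <= t=255? ✓ → yes.
V: start t=67 < t=223? ✓; start t=67 <= t=255? ✓ → yes.
W: start t=204 < t=223? ✓; start t=204 <= t=255? ✓ → yes.
Result: A, F, G, Q, S, V, W.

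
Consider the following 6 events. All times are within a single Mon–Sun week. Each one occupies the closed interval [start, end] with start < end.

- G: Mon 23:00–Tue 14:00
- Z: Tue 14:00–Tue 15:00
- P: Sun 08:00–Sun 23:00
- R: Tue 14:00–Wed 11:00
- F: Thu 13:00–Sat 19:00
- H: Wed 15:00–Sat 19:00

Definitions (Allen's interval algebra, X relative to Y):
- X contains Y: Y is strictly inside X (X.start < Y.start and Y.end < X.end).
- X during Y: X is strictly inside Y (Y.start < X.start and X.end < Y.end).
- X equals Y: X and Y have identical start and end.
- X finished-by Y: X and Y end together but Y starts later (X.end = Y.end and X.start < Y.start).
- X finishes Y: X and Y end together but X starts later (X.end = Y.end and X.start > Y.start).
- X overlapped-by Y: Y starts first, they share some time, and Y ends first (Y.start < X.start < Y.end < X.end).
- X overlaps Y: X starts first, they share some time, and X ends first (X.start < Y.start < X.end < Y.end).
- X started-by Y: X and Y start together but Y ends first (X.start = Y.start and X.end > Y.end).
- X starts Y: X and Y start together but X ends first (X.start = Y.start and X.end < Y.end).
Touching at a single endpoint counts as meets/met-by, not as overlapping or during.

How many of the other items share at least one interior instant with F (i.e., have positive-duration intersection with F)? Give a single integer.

1

Target F = [Thu 13:00, Sat 19:00].
G [Mon 23:00, Tue 14:00] → before → no.
H [Wed 15:00, Sat 19:00] → finished-by → counts.
P [Sun 08:00, Sun 23:00] → after → no.
R [Tue 14:00, Wed 11:00] → before → no.
Z [Tue 14:00, Tue 15:00] → before → no.
Total: 1.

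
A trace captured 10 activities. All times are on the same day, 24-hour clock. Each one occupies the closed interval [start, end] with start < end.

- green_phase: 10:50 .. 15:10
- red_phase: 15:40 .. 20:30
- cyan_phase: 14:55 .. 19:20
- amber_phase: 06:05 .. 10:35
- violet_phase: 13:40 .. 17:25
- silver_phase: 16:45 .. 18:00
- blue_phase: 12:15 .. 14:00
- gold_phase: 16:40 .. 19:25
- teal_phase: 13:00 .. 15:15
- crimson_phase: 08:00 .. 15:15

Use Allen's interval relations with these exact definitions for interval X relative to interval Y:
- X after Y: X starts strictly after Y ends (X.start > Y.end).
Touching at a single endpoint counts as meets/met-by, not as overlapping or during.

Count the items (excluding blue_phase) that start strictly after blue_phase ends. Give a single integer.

4

Target blue_phase = [12:15, 14:00].
amber_phase [06:05, 10:35] → before → no.
crimson_phase [08:00, 15:15] → contains → no.
cyan_phase [14:55, 19:20] → after → counts.
gold_phase [16:40, 19:25] → after → counts.
green_phase [10:50, 15:10] → contains → no.
red_phase [15:40, 20:30] → after → counts.
silver_phase [16:45, 18:00] → after → counts.
teal_phase [13:00, 15:15] → overlapped-by → no.
violet_phase [13:40, 17:25] → overlapped-by → no.
Total: 4.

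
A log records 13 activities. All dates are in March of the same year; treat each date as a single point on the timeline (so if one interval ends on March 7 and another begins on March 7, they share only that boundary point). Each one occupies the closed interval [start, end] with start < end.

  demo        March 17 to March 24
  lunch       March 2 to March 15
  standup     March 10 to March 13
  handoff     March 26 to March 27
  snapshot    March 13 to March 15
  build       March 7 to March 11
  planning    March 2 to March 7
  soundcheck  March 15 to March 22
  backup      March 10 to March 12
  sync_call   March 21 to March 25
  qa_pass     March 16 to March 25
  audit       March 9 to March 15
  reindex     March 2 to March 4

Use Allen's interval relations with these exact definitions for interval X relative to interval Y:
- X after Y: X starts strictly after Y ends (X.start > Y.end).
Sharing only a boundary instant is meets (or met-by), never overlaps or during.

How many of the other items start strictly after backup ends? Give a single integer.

Target backup = [March 10, March 12].
audit [March 9, March 15] → contains → no.
build [March 7, March 11] → overlaps → no.
demo [March 17, March 24] → after → counts.
handoff [March 26, March 27] → after → counts.
lunch [March 2, March 15] → contains → no.
planning [March 2, March 7] → before → no.
qa_pass [March 16, March 25] → after → counts.
reindex [March 2, March 4] → before → no.
snapshot [March 13, March 15] → after → counts.
soundcheck [March 15, March 22] → after → counts.
standup [March 10, March 13] → started-by → no.
sync_call [March 21, March 25] → after → counts.
Total: 6.

6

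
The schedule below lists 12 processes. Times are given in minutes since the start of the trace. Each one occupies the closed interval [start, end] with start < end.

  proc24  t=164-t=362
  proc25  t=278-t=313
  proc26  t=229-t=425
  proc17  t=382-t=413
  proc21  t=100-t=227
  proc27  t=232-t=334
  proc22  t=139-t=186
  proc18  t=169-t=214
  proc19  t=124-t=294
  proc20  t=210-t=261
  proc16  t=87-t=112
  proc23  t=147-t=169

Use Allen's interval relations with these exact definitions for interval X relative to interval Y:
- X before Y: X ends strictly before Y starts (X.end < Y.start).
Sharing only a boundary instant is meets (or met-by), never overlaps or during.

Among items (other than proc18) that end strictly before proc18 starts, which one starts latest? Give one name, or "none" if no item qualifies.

Target proc18 = [t=169, t=214].
proc16 [t=87, t=112] → before → candidate.
proc17 [t=382, t=413] → after → excluded.
proc19 [t=124, t=294] → contains → excluded.
proc20 [t=210, t=261] → overlapped-by → excluded.
proc21 [t=100, t=227] → contains → excluded.
proc22 [t=139, t=186] → overlaps → excluded.
proc23 [t=147, t=169] → meets → excluded.
proc24 [t=164, t=362] → contains → excluded.
proc25 [t=278, t=313] → after → excluded.
proc26 [t=229, t=425] → after → excluded.
proc27 [t=232, t=334] → after → excluded.
Among candidates, latest start is t=87 → proc16.

proc16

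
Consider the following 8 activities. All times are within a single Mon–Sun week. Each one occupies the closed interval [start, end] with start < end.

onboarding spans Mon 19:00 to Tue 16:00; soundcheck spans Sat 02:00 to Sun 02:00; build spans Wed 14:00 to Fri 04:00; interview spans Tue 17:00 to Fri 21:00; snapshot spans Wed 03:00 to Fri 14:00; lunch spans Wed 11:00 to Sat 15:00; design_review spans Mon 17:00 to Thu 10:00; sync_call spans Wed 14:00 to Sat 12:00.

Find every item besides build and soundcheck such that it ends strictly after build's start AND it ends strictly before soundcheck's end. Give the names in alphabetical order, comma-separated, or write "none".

design_review, interview, lunch, snapshot, sync_call

Conditions: its end is strictly after build's start (X.end > Wed 14:00) AND its end is strictly before soundcheck's end (X.end < Sun 02:00).
design_review: end Thu 10:00 > Wed 14:00? ✓; end Thu 10:00 < Sun 02:00? ✓ → yes.
interview: end Fri 21:00 > Wed 14:00? ✓; end Fri 21:00 < Sun 02:00? ✓ → yes.
lunch: end Sat 15:00 > Wed 14:00? ✓; end Sat 15:00 < Sun 02:00? ✓ → yes.
onboarding: end Tue 16:00 > Wed 14:00? ✗; end Tue 16:00 < Sun 02:00? ✓ → no.
snapshot: end Fri 14:00 > Wed 14:00? ✓; end Fri 14:00 < Sun 02:00? ✓ → yes.
sync_call: end Sat 12:00 > Wed 14:00? ✓; end Sat 12:00 < Sun 02:00? ✓ → yes.
Result: design_review, interview, lunch, snapshot, sync_call.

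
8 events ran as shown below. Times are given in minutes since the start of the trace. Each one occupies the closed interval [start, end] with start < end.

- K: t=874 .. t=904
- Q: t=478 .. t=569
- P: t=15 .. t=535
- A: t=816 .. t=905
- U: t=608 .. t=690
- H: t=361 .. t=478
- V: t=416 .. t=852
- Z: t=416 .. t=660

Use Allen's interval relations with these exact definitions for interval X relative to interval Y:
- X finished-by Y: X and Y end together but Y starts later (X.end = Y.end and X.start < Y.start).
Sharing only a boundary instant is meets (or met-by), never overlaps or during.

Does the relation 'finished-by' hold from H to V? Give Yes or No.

H = [t=361, t=478], V = [t=416, t=852].
Actual relation of H to V: overlaps.
Asked whether 'finished-by' holds → No.

No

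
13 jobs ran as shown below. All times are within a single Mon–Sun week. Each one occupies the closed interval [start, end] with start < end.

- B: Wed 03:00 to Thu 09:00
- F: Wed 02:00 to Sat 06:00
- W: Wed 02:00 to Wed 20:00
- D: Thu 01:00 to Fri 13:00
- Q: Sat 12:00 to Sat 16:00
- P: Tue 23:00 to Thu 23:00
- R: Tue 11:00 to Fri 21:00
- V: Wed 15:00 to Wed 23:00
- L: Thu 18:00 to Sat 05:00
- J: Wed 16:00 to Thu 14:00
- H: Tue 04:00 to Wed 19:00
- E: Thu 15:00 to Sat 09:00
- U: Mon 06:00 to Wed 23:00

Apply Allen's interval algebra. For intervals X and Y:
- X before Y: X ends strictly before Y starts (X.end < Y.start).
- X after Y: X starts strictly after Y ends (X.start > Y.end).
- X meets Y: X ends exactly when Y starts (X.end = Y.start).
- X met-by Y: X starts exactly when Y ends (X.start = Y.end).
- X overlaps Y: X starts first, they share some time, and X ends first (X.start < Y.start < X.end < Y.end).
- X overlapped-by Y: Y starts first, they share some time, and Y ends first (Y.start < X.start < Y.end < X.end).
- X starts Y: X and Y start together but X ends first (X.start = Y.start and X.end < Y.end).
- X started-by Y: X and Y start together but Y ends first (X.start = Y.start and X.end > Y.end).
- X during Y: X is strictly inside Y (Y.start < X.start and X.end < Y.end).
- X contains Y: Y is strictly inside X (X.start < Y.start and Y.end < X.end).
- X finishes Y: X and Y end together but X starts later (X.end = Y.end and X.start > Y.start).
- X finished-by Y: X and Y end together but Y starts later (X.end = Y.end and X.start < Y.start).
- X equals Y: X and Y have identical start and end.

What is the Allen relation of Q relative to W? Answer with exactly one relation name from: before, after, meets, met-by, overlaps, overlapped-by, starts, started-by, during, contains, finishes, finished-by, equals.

after

Q = [Sat 12:00, Sat 16:00]; W = [Wed 02:00, Wed 20:00].
Compare endpoints: Q.start > W.start, Q.start > W.end, Q.end > W.start, Q.end > W.end.
That pattern is 'after'.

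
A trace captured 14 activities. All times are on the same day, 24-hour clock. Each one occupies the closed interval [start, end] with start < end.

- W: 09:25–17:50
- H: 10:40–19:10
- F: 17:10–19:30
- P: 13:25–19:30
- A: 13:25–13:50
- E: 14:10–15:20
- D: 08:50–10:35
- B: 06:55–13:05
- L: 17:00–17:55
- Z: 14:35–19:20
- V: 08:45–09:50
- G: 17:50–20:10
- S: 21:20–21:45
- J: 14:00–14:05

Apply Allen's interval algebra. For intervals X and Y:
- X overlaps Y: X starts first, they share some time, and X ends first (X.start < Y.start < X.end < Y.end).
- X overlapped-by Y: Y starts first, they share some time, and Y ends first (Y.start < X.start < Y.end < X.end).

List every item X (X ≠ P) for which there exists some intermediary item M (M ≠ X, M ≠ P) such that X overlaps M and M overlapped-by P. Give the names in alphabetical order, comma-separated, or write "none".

Target P = [13:25, 19:30].
Intermediaries M with M overlapped-by P: G.
Via G — items with X overlaps G: F, H, L, Z.
Union: F, H, L, Z.

F, H, L, Z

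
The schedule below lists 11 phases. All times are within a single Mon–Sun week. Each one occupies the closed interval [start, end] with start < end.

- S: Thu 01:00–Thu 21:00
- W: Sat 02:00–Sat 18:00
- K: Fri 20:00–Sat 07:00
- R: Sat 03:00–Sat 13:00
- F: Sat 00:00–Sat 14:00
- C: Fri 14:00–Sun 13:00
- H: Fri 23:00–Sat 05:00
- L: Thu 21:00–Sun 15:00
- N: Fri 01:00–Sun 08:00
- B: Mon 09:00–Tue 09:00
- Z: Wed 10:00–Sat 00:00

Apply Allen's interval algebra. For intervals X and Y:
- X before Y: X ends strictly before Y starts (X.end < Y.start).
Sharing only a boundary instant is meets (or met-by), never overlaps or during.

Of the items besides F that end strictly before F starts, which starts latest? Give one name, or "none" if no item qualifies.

Target F = [Sat 00:00, Sat 14:00].
B [Mon 09:00, Tue 09:00] → before → candidate.
C [Fri 14:00, Sun 13:00] → contains → excluded.
H [Fri 23:00, Sat 05:00] → overlaps → excluded.
K [Fri 20:00, Sat 07:00] → overlaps → excluded.
L [Thu 21:00, Sun 15:00] → contains → excluded.
N [Fri 01:00, Sun 08:00] → contains → excluded.
R [Sat 03:00, Sat 13:00] → during → excluded.
S [Thu 01:00, Thu 21:00] → before → candidate.
W [Sat 02:00, Sat 18:00] → overlapped-by → excluded.
Z [Wed 10:00, Sat 00:00] → meets → excluded.
Among candidates, latest start is Thu 01:00 → S.

S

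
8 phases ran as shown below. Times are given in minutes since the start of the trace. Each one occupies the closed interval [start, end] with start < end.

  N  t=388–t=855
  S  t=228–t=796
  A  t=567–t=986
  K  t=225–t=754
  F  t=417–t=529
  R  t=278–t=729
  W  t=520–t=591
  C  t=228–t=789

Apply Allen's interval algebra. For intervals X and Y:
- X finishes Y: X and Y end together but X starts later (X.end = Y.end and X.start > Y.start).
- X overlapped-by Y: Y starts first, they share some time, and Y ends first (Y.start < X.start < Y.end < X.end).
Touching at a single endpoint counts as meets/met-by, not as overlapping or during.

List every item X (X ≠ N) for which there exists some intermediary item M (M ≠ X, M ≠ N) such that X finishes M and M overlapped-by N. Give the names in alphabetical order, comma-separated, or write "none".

Target N = [t=388, t=855].
Intermediaries M with M overlapped-by N: A.
Via A — items with X finishes A: none.
Union: none.

none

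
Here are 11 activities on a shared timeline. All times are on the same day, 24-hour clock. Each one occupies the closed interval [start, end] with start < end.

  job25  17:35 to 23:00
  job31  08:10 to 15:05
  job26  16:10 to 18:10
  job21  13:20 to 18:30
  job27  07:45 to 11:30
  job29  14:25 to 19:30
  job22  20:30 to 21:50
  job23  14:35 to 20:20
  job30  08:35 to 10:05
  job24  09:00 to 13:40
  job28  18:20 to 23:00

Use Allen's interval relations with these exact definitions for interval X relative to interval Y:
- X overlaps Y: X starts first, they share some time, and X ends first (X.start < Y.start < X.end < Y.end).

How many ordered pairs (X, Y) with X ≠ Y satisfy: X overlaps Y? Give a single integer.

Checking all 110 ordered pairs for relation 'overlaps'; matching pairs in alphabetical order:
(job21, job23): job21 overlaps job23 ✓
(job21, job25): job21 overlaps job25 ✓
(job21, job28): job21 overlaps job28 ✓
(job21, job29): job21 overlaps job29 ✓
(job23, job25): job23 overlaps job25 ✓
(job23, job28): job23 overlaps job28 ✓
(job24, job21): job24 overlaps job21 ✓
(job26, job25): job26 overlaps job25 ✓
(job27, job24): job27 overlaps job24 ✓
(job27, job31): job27 overlaps job31 ✓
(job29, job23): job29 overlaps job23 ✓
(job29, job25): job29 overlaps job25 ✓
(job29, job28): job29 overlaps job28 ✓
(job30, job24): job30 overlaps job24 ✓
(job31, job21): job31 overlaps job21 ✓
(job31, job23): job31 overlaps job23 ✓
(job31, job29): job31 overlaps job29 ✓
Count: 17.

17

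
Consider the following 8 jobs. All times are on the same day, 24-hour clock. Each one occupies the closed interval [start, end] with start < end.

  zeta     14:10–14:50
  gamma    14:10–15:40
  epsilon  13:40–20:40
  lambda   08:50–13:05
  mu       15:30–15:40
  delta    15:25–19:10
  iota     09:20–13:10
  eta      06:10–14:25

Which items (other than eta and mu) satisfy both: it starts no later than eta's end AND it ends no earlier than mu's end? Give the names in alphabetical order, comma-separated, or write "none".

Conditions: its start is no later than eta's end (X.start <= 14:25) AND its end is no earlier than mu's end (X.end >= 15:40).
delta: start 15:25 <= 14:25? ✗; end 19:10 >= 15:40? ✓ → no.
epsilon: start 13:40 <= 14:25? ✓; end 20:40 >= 15:40? ✓ → yes.
gamma: start 14:10 <= 14:25? ✓; end 15:40 >= 15:40? ✓ → yes.
iota: start 09:20 <= 14:25? ✓; end 13:10 >= 15:40? ✗ → no.
lambda: start 08:50 <= 14:25? ✓; end 13:05 >= 15:40? ✗ → no.
zeta: start 14:10 <= 14:25? ✓; end 14:50 >= 15:40? ✗ → no.
Result: epsilon, gamma.

epsilon, gamma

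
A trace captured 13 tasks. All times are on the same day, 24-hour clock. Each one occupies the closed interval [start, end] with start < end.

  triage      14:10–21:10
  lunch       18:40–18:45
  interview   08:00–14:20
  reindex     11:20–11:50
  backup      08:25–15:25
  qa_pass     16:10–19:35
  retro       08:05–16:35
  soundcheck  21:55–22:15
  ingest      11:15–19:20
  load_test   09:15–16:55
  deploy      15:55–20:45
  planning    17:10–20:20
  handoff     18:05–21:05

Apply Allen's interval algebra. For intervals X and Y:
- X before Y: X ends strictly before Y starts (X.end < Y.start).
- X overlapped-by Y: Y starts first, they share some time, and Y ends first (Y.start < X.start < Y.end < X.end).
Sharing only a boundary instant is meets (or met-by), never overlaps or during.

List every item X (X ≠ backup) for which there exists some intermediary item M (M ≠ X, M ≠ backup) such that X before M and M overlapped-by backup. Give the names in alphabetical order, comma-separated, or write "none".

Target backup = [08:25, 15:25].
Intermediaries M with M overlapped-by backup: ingest, load_test, triage.
Via ingest — items with X before ingest: none.
Via load_test — items with X before load_test: none.
Via triage — items with X before triage: reindex.
Union: reindex.

reindex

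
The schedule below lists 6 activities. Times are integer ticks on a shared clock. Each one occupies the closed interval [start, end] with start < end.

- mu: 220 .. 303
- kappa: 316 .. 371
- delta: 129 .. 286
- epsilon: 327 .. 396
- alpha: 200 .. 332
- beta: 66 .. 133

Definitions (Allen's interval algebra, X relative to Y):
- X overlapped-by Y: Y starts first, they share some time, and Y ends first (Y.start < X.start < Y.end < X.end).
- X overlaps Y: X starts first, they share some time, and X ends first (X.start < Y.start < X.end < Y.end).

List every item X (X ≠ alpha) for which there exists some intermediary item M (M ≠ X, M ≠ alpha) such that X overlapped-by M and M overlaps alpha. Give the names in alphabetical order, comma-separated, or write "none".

Target alpha = [200, 332].
Intermediaries M with M overlaps alpha: delta.
Via delta — items with X overlapped-by delta: mu.
Union: mu.

mu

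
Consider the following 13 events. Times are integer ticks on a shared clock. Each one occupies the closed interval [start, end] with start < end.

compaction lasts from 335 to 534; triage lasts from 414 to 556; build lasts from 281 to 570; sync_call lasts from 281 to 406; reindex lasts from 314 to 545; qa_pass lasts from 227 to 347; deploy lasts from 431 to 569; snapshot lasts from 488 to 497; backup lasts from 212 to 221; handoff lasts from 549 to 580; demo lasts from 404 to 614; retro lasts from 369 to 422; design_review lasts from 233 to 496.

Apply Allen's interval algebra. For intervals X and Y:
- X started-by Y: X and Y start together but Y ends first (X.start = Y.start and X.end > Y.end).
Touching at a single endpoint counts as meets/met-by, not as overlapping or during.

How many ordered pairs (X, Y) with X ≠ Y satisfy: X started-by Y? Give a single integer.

1

Checking all 156 ordered pairs for relation 'started-by'; matching pairs in alphabetical order:
(build, sync_call): build started-by sync_call ✓
Count: 1.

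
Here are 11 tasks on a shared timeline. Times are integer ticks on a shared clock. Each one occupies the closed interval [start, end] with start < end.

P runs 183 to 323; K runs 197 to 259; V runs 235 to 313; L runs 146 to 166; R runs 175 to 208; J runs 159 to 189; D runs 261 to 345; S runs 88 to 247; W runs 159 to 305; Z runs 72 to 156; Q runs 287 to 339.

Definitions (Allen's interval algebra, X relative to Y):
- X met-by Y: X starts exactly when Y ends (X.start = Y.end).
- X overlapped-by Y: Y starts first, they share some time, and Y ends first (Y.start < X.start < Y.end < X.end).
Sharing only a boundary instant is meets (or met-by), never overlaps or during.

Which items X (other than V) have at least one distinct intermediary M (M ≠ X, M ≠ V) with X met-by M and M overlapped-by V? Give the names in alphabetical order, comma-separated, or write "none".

none

Target V = [235, 313].
Intermediaries M with M overlapped-by V: D, Q.
Via D — items with X met-by D: none.
Via Q — items with X met-by Q: none.
Union: none.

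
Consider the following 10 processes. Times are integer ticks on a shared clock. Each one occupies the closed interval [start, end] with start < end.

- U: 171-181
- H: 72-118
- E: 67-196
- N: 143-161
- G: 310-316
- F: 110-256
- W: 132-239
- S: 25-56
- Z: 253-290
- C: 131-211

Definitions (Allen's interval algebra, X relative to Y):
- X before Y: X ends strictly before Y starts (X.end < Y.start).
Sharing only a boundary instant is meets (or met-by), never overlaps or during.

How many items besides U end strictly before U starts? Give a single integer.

Target U = [171, 181].
C [131, 211] → contains → no.
E [67, 196] → contains → no.
F [110, 256] → contains → no.
G [310, 316] → after → no.
H [72, 118] → before → counts.
N [143, 161] → before → counts.
S [25, 56] → before → counts.
W [132, 239] → contains → no.
Z [253, 290] → after → no.
Total: 3.

3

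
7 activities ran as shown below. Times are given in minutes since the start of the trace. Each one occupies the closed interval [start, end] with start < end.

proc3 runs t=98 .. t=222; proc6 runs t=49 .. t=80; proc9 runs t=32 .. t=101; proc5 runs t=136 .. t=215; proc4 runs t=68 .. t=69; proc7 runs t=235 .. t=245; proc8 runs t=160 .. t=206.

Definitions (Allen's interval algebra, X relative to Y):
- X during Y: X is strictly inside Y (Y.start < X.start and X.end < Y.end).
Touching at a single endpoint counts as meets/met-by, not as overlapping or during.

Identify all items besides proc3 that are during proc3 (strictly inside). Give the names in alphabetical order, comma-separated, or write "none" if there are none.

Target proc3 = [t=98, t=222].
proc4 [t=68, t=69] → before → no.
proc5 [t=136, t=215] → during → yes.
proc6 [t=49, t=80] → before → no.
proc7 [t=235, t=245] → after → no.
proc8 [t=160, t=206] → during → yes.
proc9 [t=32, t=101] → overlaps → no.
Result: proc5, proc8.

proc5, proc8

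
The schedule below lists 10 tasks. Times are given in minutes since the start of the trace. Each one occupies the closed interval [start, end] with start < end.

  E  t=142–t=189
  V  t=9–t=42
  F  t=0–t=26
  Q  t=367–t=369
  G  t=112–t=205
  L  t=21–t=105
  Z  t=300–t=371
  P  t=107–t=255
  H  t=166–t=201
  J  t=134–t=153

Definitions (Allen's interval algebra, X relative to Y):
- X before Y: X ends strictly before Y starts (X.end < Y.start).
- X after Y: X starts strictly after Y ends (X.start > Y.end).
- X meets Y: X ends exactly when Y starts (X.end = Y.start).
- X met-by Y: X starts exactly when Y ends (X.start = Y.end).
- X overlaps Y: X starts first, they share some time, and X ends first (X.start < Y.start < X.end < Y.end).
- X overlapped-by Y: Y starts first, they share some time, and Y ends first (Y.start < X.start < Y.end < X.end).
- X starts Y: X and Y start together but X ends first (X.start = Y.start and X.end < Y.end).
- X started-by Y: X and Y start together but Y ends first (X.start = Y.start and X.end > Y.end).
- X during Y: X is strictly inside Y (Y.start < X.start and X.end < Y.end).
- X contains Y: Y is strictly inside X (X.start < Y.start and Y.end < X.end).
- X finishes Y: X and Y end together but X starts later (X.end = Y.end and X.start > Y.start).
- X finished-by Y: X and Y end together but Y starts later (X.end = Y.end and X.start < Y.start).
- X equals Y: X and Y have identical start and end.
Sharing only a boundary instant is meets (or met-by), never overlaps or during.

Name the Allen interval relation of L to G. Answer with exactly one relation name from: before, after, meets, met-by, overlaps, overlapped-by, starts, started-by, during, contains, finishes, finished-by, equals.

before

L = [t=21, t=105]; G = [t=112, t=205].
Compare endpoints: L.start < G.start, L.start < G.end, L.end < G.start, L.end < G.end.
That pattern is 'before'.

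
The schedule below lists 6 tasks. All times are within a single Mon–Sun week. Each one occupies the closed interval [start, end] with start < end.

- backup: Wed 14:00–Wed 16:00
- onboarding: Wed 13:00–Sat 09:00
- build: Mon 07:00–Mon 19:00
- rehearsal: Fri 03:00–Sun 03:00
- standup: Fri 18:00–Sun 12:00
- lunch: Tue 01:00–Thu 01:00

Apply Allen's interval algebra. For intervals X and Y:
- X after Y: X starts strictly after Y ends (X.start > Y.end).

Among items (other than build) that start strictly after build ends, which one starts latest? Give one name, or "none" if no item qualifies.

standup

Target build = [Mon 07:00, Mon 19:00].
backup [Wed 14:00, Wed 16:00] → after → candidate.
lunch [Tue 01:00, Thu 01:00] → after → candidate.
onboarding [Wed 13:00, Sat 09:00] → after → candidate.
rehearsal [Fri 03:00, Sun 03:00] → after → candidate.
standup [Fri 18:00, Sun 12:00] → after → candidate.
Among candidates, latest start is Fri 18:00 → standup.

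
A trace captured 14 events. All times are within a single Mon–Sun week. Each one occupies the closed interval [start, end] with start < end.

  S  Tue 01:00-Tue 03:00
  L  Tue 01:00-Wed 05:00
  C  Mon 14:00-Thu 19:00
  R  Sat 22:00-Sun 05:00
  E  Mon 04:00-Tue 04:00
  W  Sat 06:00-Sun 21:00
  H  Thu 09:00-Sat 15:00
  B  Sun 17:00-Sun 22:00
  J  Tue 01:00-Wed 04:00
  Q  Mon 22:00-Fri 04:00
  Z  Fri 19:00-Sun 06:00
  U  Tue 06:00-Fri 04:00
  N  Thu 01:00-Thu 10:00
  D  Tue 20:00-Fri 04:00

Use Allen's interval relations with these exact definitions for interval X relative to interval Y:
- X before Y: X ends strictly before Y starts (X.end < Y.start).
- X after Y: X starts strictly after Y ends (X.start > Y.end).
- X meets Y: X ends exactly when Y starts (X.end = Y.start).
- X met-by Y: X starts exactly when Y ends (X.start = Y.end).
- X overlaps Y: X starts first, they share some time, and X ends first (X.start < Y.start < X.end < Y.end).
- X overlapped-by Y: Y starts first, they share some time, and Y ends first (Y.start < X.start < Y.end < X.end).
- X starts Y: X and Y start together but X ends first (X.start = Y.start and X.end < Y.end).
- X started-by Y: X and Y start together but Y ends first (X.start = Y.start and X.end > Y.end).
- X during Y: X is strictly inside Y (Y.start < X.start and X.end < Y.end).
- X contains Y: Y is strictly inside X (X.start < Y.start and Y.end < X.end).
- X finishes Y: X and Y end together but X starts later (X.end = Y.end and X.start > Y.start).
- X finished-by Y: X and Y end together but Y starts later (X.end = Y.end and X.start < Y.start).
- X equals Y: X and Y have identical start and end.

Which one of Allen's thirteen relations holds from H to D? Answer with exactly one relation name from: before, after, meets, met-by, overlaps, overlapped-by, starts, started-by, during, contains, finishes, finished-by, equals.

overlapped-by

H = [Thu 09:00, Sat 15:00]; D = [Tue 20:00, Fri 04:00].
Compare endpoints: H.start > D.start, H.start < D.end, H.end > D.start, H.end > D.end.
That pattern is 'overlapped-by'.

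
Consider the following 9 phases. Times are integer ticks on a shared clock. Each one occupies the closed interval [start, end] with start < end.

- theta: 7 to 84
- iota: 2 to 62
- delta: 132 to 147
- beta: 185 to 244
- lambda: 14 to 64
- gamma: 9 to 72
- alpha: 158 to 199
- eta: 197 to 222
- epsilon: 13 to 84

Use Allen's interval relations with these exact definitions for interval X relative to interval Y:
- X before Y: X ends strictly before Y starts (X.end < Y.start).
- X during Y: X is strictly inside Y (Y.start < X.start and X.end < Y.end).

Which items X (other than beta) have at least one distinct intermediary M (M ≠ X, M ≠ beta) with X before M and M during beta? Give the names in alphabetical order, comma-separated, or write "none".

Target beta = [185, 244].
Intermediaries M with M during beta: eta.
Via eta — items with X before eta: delta, epsilon, gamma, iota, lambda, theta.
Union: delta, epsilon, gamma, iota, lambda, theta.

delta, epsilon, gamma, iota, lambda, theta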